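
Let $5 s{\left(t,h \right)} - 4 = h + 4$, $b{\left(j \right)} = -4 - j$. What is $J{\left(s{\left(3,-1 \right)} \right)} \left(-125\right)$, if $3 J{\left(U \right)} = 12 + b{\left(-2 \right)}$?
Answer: $- \frac{1250}{3} \approx -416.67$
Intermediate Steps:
$s{\left(t,h \right)} = \frac{8}{5} + \frac{h}{5}$ ($s{\left(t,h \right)} = \frac{4}{5} + \frac{h + 4}{5} = \frac{4}{5} + \frac{4 + h}{5} = \frac{4}{5} + \left(\frac{4}{5} + \frac{h}{5}\right) = \frac{8}{5} + \frac{h}{5}$)
$J{\left(U \right)} = \frac{10}{3}$ ($J{\left(U \right)} = \frac{12 - 2}{3} = \frac{1}{3} \cdot 10 = \frac{10}{3}$)
$J{\left(s{\left(3,-1 \right)} \right)} \left(-125\right) = \frac{10}{3} \left(-125\right) = - \frac{1250}{3}$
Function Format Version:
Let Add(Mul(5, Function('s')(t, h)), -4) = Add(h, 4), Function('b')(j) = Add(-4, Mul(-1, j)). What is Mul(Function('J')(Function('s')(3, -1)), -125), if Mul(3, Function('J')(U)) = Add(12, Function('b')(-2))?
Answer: Rational(-1250, 3) ≈ -416.67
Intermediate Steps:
Function('s')(t, h) = Add(Rational(8, 5), Mul(Rational(1, 5), h)) (Function('s')(t, h) = Add(Rational(4, 5), Mul(Rational(1, 5), Add(h, 4))) = Add(Rational(4, 5), Mul(Rational(1, 5), Add(4, h))) = Add(Rational(4, 5), Add(Rational(4, 5), Mul(Rational(1, 5), h))) = Add(Rational(8, 5), Mul(Rational(1, 5), h)))
Function('J')(U) = Rational(10, 3) (Function('J')(U) = Mul(Rational(1, 3), Add(12, Add(-4, Mul(-1, -2)))) = Mul(Rational(1, 3), Add(12, Add(-4, 2))) = Mul(Rational(1, 3), Add(12, -2)) = Mul(Rational(1, 3), 10) = Rational(10, 3))
Mul(Function('J')(Function('s')(3, -1)), -125) = Mul(Rational(10, 3), -125) = Rational(-1250, 3)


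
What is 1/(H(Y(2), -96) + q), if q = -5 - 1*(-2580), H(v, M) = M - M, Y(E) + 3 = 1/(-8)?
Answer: 1/2575 ≈ 0.00038835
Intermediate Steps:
Y(E) = -25/8 (Y(E) = -3 + 1/(-8) = -3 - 1/8 = -25/8)
H(v, M) = 0
q = 2575 (q = -5 + 2580 = 2575)
1/(H(Y(2), -96) + q) = 1/(0 + 2575) = 1/2575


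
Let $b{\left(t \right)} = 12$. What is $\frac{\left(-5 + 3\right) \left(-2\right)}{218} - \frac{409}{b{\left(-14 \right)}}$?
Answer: $- \frac{44557}{1308} \approx -34.065$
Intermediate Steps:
$\frac{\left(-5 + 3\right) \left(-2\right)}{218} - \frac{409}{b{\left(-14 \right)}} = \frac{\left(-5 + 3\right) \left(-2\right)}{218} - \frac{409}{12} = \left(-2\right) \left(-2\right) \frac{1}{218} - \frac{409}{12} = 4 \cdot \frac{1}{218} - \frac{409}{12} = \frac{2}{109} - \frac{409}{12} = - \frac{44557}{1308}$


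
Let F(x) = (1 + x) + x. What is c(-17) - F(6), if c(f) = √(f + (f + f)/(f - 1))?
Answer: -13 + 2*I*√34/3 ≈ -13.0 + 3.8873*I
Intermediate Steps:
F(x) = 1 + 2*x
c(f) = √(f + 2*f/(-1 + f)) (c(f) = √(f + (2*f)/(-1 + f)) = √(f + 2*f/(-1 + f)))
c(-17) - F(6) = √(-17*(1 - 17)/(-1 - 17)) - (1 + 2*6) = √(-17*(-16)/(-18)) - (1 + 12) = √(-17*(-1/18)*(-16)) - 1*13 = √(-136/9) - 13 = 2*I*√34/3 - 13 = -13 + 2*I*√34/3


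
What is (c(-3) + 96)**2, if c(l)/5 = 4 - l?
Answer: 17161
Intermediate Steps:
c(l) = 20 - 5*l (c(l) = 5*(4 - l) = 20 - 5*l)
(c(-3) + 96)**2 = ((20 - 5*(-3)) + 96)**2 = ((20 + 15) + 96)**2 = (35 + 96)**2 = 131**2 = 17161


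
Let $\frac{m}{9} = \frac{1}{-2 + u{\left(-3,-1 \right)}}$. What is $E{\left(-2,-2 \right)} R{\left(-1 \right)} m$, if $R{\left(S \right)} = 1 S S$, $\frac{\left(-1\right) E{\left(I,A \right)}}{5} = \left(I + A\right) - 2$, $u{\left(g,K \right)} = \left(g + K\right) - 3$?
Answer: $-30$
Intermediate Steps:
$u{\left(g,K \right)} = -3 + K + g$ ($u{\left(g,K \right)} = \left(K + g\right) - 3 = -3 + K + g$)
$E{\left(I,A \right)} = 10 - 5 A - 5 I$ ($E{\left(I,A \right)} = - 5 \left(\left(I + A\right) - 2\right) = - 5 \left(\left(A + I\right) - 2\right) = - 5 \left(-2 + A + I\right) = 10 - 5 A - 5 I$)
$m = -1$ ($m = \frac{9}{-2 - 7} = \frac{9}{-9} = 9 \left(- \frac{1}{9}\right) = -1$)
$R{\left(S \right)} = S^{2}$ ($R{\left(S \right)} = S S = S^{2}$)
$E{\left(-2,-2 \right)} R{\left(-1 \right)} m = \left(10 - -10 - -10\right) \left(-1\right)^{2} \left(-1\right) = \left(10 + 10 + 10\right) 1 \left(-1\right) = 30 \cdot 1 \left(-1\right) = 30 \left(-1\right) = -30$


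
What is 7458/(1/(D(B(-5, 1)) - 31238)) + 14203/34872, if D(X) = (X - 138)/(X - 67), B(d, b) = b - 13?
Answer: -641775520615115/2754888 ≈ -2.3296e+8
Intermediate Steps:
B(d, b) = -13 + b
D(X) = (-138 + X)/(-67 + X)
7458/(1/(D(B(-5, 1)) - 31238)) + 14203/34872 = 7458/(1/((-138 + (-13 + 1))/(-67 + (-13 + 1)) - 31238)) + 14203/34872 = 7458/(1/((-138 - 12)/(-67 - 12) - 31238)) + 14203*(1/34872) = 7458/(1/(-150/(-79) - 31238)) + 14203/34872 = 7458/(1/(-1/79*(-150) - 31238)) + 14203/34872 = 7458/(1/(150/79 - 31238)) + 14203/34872 = 7458/(1/(-2467652/79)) + 14203/34872 = 7458/(-79/2467652) + 14203/34872 = 7458*(-2467652/79) + 14203/34872 = -18403748616/79 + 14203/34872 = -641775520615115/2754888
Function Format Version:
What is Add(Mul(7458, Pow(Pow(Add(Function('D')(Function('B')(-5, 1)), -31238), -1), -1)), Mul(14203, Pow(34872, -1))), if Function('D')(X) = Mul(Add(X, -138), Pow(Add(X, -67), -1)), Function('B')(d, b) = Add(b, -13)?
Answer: Rational(-641775520615115, 2754888) ≈ -2.3296e+8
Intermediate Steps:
Function('B')(d, b) = Add(-13, b)
Function('D')(X) = Mul(Pow(Add(-67, X), -1), Add(-138, X)) (Function('D')(X) = Mul(Add(-138, X), Pow(Add(-67, X), -1)) = Mul(Pow(Add(-67, X), -1), Add(-138, X)))
Add(Mul(7458, Pow(Pow(Add(Function('D')(Function('B')(-5, 1)), -31238), -1), -1)), Mul(14203, Pow(34872, -1))) = Add(Mul(7458, Pow(Pow(Add(Mul(Pow(Add(-67, Add(-13, 1)), -1), Add(-138, Add(-13, 1))), -31238), -1), -1)), Mul(14203, Pow(34872, -1))) = Add(Mul(7458, Pow(Pow(Add(Mul(Pow(Add(-67, -12), -1), Add(-138, -12)), -31238), -1), -1)), Mul(14203, Rational(1, 34872))) = Add(Mul(7458, Pow(Pow(Add(Mul(Pow(-79, -1), -150), -31238), -1), -1)), Rational(14203, 34872)) = Add(Mul(7458, Pow(Pow(Add(Mul(Rational(-1, 79), -150), -31238), -1), -1)), Rational(14203, 34872)) = Add(Mul(7458, Pow(Pow(Add(Rational(150, 79), -31238), -1), -1)), Rational(14203, 34872)) = Add(Mul(7458, Pow(Pow(Rational(-2467652, 79), -1), -1)), Rational(14203, 34872)) = Add(Mul(7458, Pow(Rational(-79, 2467652), -1)), Rational(14203, 34872)) = Add(Mul(7458, Rational(-2467652, 79)), Rational(14203, 34872)) = Add(Rational(-18403748616, 79), Rational(14203, 34872)) = Rational(-641775520615115, 2754888)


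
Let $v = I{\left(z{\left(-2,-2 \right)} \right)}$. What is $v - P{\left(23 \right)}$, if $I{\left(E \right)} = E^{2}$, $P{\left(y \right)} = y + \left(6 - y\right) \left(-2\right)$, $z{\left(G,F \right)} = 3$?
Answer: $-48$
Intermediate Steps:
$P{\left(y \right)} = -12 + 3 y$ ($P{\left(y \right)} = y + \left(-12 + 2 y\right) = -12 + 3 y$)
$v = 9$ ($v = 3^{2} = 9$)
$v - P{\left(23 \right)} = 9 - \left(-12 + 3 \cdot 23\right) = 9 - \left(-12 + 69\right) = 9 - 57 = -48$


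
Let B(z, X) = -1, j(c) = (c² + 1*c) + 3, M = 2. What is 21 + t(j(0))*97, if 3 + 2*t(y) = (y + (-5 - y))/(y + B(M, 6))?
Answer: -983/4 ≈ -245.75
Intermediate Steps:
j(c) = 3 + c + c² (j(c) = (c² + c) + 3 = (c + c²) + 3 = 3 + c + c²)
t(y) = -3/2 - 5/(2*(-1 + y)) (t(y) = -3/2 + ((y + (-5 - y))/(y - 1))/2 = -3/2 + (-5/(-1 + y))/2 = -3/2 - 5/(2*(-1 + y)))
21 + t(j(0))*97 = 21 + ((-2 - 3*(3 + 0 + 0²))/(2*(-1 + (3 + 0 + 0²))))*97 = 21 + ((-2 - 3*(3 + 0 + 0))/(2*(-1 + (3 + 0 + 0))))*97 = 21 + ((-2 - 3*3)/(2*(-1 + 3)))*97 = 21 + ((½)*(-2 - 9)/2)*97 = 21 + ((½)*(½)*(-11))*97 = 21 - 11/4*97 = 21 - 1067/4 = -983/4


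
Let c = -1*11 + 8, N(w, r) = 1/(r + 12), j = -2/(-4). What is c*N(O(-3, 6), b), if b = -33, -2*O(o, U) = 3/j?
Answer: ⅐ ≈ 0.14286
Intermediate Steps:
j = ½ (j = -2*(-¼) = ½ ≈ 0.50000)
O(o, U) = -3 (O(o, U) = -3/(2*½) = -3*2/2 = -½*6 = -3)
N(w, r) = 1/(12 + r)
c = -3 (c = -11 + 8 = -3)
c*N(O(-3, 6), b) = -3/(12 - 33) = -3/(-21) = -3*(-1/21) = ⅐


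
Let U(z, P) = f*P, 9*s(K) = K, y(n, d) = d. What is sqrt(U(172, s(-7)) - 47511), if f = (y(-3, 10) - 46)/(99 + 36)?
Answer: I*sqrt(96209355)/45 ≈ 217.97*I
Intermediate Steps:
s(K) = K/9
f = -4/15 (f = (10 - 46)/(99 + 36) = -36/135 = -36*1/135 = -4/15 ≈ -0.26667)
U(z, P) = -4*P/15
sqrt(U(172, s(-7)) - 47511) = sqrt(-4*(-7)/135 - 47511) = sqrt(-4/15*(-7/9) - 47511) = sqrt(28/135 - 47511) = sqrt(-6413957/135) = I*sqrt(96209355)/45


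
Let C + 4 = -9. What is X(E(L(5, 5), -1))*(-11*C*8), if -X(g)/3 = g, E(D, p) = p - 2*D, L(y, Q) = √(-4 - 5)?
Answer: 3432 + 20592*I ≈ 3432.0 + 20592.0*I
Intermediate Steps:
C = -13 (C = -4 - 9 = -13)
L(y, Q) = 3*I (L(y, Q) = √(-9) = 3*I)
X(g) = -3*g
X(E(L(5, 5), -1))*(-11*C*8) = (-3*(-1 - 6*I))*(-11*(-13)*8) = (-3*(-1 - 6*I))*(143*8) = (3 + 18*I)*1144 = 3432 + 20592*I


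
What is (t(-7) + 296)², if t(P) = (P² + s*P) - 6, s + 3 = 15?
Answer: 65025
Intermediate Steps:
s = 12 (s = -3 + 15 = 12)
t(P) = -6 + P² + 12*P (t(P) = (P² + 12*P) - 6 = -6 + P² + 12*P)
(t(-7) + 296)² = ((-6 + (-7)² + 12*(-7)) + 296)² = ((-6 + 49 - 84) + 296)² = (-41 + 296)² = 255² = 65025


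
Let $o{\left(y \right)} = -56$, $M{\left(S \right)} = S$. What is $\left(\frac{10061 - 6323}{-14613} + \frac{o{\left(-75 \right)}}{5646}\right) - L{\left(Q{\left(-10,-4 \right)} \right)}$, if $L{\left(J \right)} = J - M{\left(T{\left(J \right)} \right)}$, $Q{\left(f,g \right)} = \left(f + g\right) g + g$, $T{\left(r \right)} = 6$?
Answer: $- \frac{636192164}{13750833} \approx -46.266$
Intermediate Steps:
$Q{\left(f,g \right)} = g + g \left(f + g\right)$ ($Q{\left(f,g \right)} = g \left(f + g\right) + g = g + g \left(f + g\right)$)
$L{\left(J \right)} = -6 + J$ ($L{\left(J \right)} = J - 6 = -6 + J$)
$\left(\frac{10061 - 6323}{-14613} + \frac{o{\left(-75 \right)}}{5646}\right) - L{\left(Q{\left(-10,-4 \right)} \right)} = \left(\frac{10061 - 6323}{-14613} - \frac{56}{5646}\right) - \left(-6 - 4 \left(1 - 10 - 4\right)\right) = \left(3738 \left(- \frac{1}{14613}\right) - \frac{28}{2823}\right) - \left(-6 - -52\right) = \left(- \frac{1246}{4871} - \frac{28}{2823}\right) - \left(-6 + 52\right) = - \frac{3653846}{13750833} - 46 = - \frac{636192164}{13750833}$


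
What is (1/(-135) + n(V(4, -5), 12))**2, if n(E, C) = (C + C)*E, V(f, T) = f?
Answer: 167935681/18225 ≈ 9214.6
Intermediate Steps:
n(E, C) = 2*C*E (n(E, C) = (2*C)*E = 2*C*E)
(1/(-135) + n(V(4, -5), 12))**2 = (1/(-135) + 2*12*4)**2 = (-1/135 + 96)**2 = (12959/135)**2 = 167935681/18225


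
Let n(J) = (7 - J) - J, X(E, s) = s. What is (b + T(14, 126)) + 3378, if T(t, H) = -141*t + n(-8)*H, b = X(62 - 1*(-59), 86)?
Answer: 4388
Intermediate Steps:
n(J) = 7 - 2*J
b = 86
T(t, H) = -141*t + 23*H (T(t, H) = -141*t + (7 - 2*(-8))*H = -141*t + (7 + 16)*H = -141*t + 23*H)
(b + T(14, 126)) + 3378 = (86 + (-141*14 + 23*126)) + 3378 = (86 + (-1974 + 2898)) + 3378 = (86 + 924) + 3378 = 1010 + 3378 = 4388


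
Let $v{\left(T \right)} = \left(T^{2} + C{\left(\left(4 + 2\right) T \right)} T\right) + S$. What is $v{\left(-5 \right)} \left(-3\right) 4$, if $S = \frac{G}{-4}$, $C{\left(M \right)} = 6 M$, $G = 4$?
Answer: $-11088$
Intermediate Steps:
$S = -1$ ($S = \frac{4}{-4} = 4 \left(- \frac{1}{4}\right) = -1$)
$v{\left(T \right)} = -1 + 37 T^{2}$ ($v{\left(T \right)} = \left(T^{2} + 6 \left(4 + 2\right) T T\right) - 1 = \left(T^{2} + 6 \cdot 6 T T\right) - 1 = \left(T^{2} + 36 T T\right) - 1 = \left(T^{2} + 36 T^{2}\right) - 1 = 37 T^{2} - 1 = -1 + 37 T^{2}$)
$v{\left(-5 \right)} \left(-3\right) 4 = \left(-1 + 37 \left(-5\right)^{2}\right) \left(-3\right) 4 = \left(-1 + 37 \cdot 25\right) \left(-3\right) 4 = \left(-1 + 925\right) \left(-3\right) 4 = 924 \left(-3\right) 4 = \left(-2772\right) 4 = -11088$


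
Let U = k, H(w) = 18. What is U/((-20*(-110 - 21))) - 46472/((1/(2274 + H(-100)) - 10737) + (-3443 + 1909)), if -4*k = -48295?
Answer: 494913615433/58950274576 ≈ 8.3954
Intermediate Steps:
k = 48295/4 (k = -1/4*(-48295) = 48295/4 ≈ 12074.)
U = 48295/4 ≈ 12074.
U/((-20*(-110 - 21))) - 46472/((1/(2274 + H(-100)) - 10737) + (-3443 + 1909)) = 48295/(4*((-20*(-110 - 21)))) - 46472/((1/(2274 + 18) - 10737) + (-3443 + 1909)) = 48295/(4*((-20*(-131)))) - 46472/((1/2292 - 10737) - 1534) = (48295/4)/2620 - 46472/((1/2292 - 10737) - 1534) = (48295/4)*(1/2620) - 46472/(-24609203/2292 - 1534) = 9659/2096 - 46472/(-28125131/2292) = 9659/2096 - 46472*(-2292/28125131) = 9659/2096 + 106513824/28125131 = 494913615433/58950274576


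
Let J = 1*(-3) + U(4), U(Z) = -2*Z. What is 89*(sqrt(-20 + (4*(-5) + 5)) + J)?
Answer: -979 + 89*I*sqrt(35) ≈ -979.0 + 526.53*I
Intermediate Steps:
J = -11 (J = 1*(-3) - 2*4 = -3 - 8 = -11)
89*(sqrt(-20 + (4*(-5) + 5)) + J) = 89*(sqrt(-20 + (4*(-5) + 5)) - 11) = 89*(sqrt(-20 + (-20 + 5)) - 11) = 89*(sqrt(-20 - 15) - 11) = 89*(sqrt(-35) - 11) = 89*(I*sqrt(35) - 11) = 89*(-11 + I*sqrt(35)) = -979 + 89*I*sqrt(35)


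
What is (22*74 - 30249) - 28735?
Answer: -57356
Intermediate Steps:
(22*74 - 30249) - 28735 = (1628 - 30249) - 28735 = -28621 - 28735 = -57356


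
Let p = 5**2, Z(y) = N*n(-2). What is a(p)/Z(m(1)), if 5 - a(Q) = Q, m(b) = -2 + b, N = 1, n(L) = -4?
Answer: 5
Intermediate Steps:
Z(y) = -4 (Z(y) = 1*(-4) = -4)
p = 25
a(Q) = 5 - Q
a(p)/Z(m(1)) = (5 - 1*25)/(-4) = (5 - 25)*(-1/4) = -20*(-1/4) = 5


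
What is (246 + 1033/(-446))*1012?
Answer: 54993598/223 ≈ 2.4661e+5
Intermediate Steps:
(246 + 1033/(-446))*1012 = (246 + 1033*(-1/446))*1012 = (246 - 1033/446)*1012 = (108683/446)*1012 = 54993598/223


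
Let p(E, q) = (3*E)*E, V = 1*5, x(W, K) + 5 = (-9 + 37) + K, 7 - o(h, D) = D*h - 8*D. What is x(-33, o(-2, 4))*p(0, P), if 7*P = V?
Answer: 0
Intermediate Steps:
o(h, D) = 7 + 8*D - D*h (o(h, D) = 7 - (D*h - 8*D) = 7 - (-8*D + D*h) = 7 + (8*D - D*h) = 7 + 8*D - D*h)
x(W, K) = 23 + K (x(W, K) = -5 + ((-9 + 37) + K) = -5 + (28 + K) = 23 + K)
V = 5
P = 5/7 (P = (⅐)*5 = 5/7 ≈ 0.71429)
p(E, q) = 3*E²
x(-33, o(-2, 4))*p(0, P) = (23 + (7 + 8*4 - 1*4*(-2)))*(3*0²) = (23 + (7 + 32 + 8))*(3*0) = (23 + 47)*0 = 70*0 = 0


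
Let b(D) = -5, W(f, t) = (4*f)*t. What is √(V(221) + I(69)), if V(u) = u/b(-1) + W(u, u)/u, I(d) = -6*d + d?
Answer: √12370/5 ≈ 22.244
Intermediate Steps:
W(f, t) = 4*f*t
I(d) = -5*d
V(u) = 19*u/5 (V(u) = u/(-5) + (4*u*u)/u = u*(-⅕) + (4*u²)/u = -u/5 + 4*u = 19*u/5)
√(V(221) + I(69)) = √((19/5)*221 - 5*69) = √(4199/5 - 345) = √(2474/5) = √12370/5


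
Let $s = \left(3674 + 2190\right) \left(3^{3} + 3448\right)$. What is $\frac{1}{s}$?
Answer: $\frac{1}{20377400} \approx 4.9074 \cdot 10^{-8}$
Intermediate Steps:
$s = 20377400$ ($s = 5864 \left(27 + 3448\right) = 5864 \cdot 3475 = 20377400$)
$\frac{1}{s} = \frac{1}{20377400}$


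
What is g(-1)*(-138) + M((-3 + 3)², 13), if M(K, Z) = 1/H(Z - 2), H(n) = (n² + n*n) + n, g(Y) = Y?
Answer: 34915/253 ≈ 138.00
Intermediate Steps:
H(n) = n + 2*n² (H(n) = (n² + n²) + n = 2*n² + n = n + 2*n²)
M(K, Z) = 1/((-3 + 2*Z)*(-2 + Z)) (M(K, Z) = 1/((Z - 2)*(1 + 2*(Z - 2))) = 1/((-2 + Z)*(1 + 2*(-2 + Z))) = 1/((-2 + Z)*(1 + (-4 + 2*Z))) = 1/((-2 + Z)*(-3 + 2*Z)) = 1/((-3 + 2*Z)*(-2 + Z)))
g(-1)*(-138) + M((-3 + 3)², 13) = -1*(-138) + 1/((-3 + 2*13)*(-2 + 13)) = 138 + 1/((-3 + 26)*11) = 138 + (1/11)/23 = 138 + (1/23)*(1/11) = 138 + 1/253 = 34915/253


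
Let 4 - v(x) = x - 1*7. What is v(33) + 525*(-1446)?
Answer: -759172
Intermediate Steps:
v(x) = 11 - x (v(x) = 4 - (x - 1*7) = 4 - (x - 7) = 4 - (-7 + x) = 4 + (7 - x) = 11 - x)
v(33) + 525*(-1446) = (11 - 1*33) + 525*(-1446) = (11 - 33) - 759150 = -22 - 759150 = -759172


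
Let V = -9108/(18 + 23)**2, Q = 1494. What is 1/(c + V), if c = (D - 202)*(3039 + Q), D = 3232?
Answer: 1681/23088509082 ≈ 7.2807e-8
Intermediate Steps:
c = 13734990 (c = (3232 - 202)*(3039 + 1494) = 3030*4533 = 13734990)
V = -9108/1681 (V = -9108/(41**2) = -9108/1681 ≈ -5.4182)
1/(c + V) = 1/(13734990 - 9108/1681) = 1/(23088509082/1681) = 1681/23088509082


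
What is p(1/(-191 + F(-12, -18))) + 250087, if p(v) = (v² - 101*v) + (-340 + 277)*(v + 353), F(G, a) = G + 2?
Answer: 9205320013/40401 ≈ 2.2785e+5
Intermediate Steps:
F(G, a) = 2 + G
p(v) = -22239 + v² - 164*v (p(v) = (v² - 101*v) - 63*(353 + v) = (v² - 101*v) + (-22239 - 63*v) = -22239 + v² - 164*v)
p(1/(-191 + F(-12, -18))) + 250087 = (-22239 + (1/(-191 + (2 - 12)))² - 164/(-191 + (2 - 12))) + 250087 = (-22239 + (1/(-191 - 10))² - 164/(-191 - 10)) + 250087 = (-22239 + (1/(-201))² - 164/(-201)) + 250087 = (-22239 + (-1/201)² - 164*(-1/201)) + 250087 = (-22239 + 1/40401 + 164/201) + 250087 = -898444874/40401 + 250087 = 9205320013/40401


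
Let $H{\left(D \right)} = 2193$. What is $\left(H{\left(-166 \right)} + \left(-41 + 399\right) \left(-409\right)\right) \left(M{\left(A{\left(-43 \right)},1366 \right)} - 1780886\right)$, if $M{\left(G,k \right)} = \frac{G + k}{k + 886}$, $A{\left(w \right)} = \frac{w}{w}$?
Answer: $\frac{578438179164245}{2252} \approx 2.5686 \cdot 10^{11}$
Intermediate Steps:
$A{\left(w \right)} = 1$
$M{\left(G,k \right)} = \frac{G + k}{886 + k}$
$\left(H{\left(-166 \right)} + \left(-41 + 399\right) \left(-409\right)\right) \left(M{\left(A{\left(-43 \right)},1366 \right)} - 1780886\right) = \left(2193 + \left(-41 + 399\right) \left(-409\right)\right) \left(\frac{1 + 1366}{886 + 1366} - 1780886\right) = \left(2193 + 358 \left(-409\right)\right) \left(\frac{1}{2252} \cdot 1367 - 1780886\right) = \left(2193 - 146422\right) \left(\frac{1}{2252} \cdot 1367 - 1780886\right) = - 144229 \left(\frac{1367}{2252} - 1780886\right) = \left(-144229\right) \left(- \frac{4010553905}{2252}\right) = \frac{578438179164245}{2252}$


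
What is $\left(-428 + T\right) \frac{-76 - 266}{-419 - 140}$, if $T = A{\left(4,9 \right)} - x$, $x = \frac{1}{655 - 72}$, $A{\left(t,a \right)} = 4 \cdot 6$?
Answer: $- \frac{80552286}{325897} \approx -247.17$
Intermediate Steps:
$A{\left(t,a \right)} = 24$
$x = \frac{1}{583}$ ($x = \frac{1}{655 - 72} = \frac{1}{583} \approx 0.0017153$)
$T = \frac{13991}{583}$ ($T = 24 - \frac{1}{583} = \frac{13991}{583} \approx 23.998$)
$\left(-428 + T\right) \frac{-76 - 266}{-419 - 140} = \left(-428 + \frac{13991}{583}\right) \frac{-76 - 266}{-419 - 140} = - \frac{235533 \left(- \frac{342}{-559}\right)}{583} = - \frac{235533 \left(\left(-342\right) \left(- \frac{1}{559}\right)\right)}{583} = \left(- \frac{235533}{583}\right) \frac{342}{559} = - \frac{80552286}{325897}$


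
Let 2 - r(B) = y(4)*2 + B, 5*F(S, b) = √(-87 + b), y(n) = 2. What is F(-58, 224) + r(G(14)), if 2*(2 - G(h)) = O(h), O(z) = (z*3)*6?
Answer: 122 + √137/5 ≈ 124.34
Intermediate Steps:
O(z) = 18*z (O(z) = (3*z)*6 = 18*z)
G(h) = 2 - 9*h
F(S, b) = √(-87 + b)/5
r(B) = -2 - B (r(B) = 2 - (2*2 + B) = 2 - (4 + B) = 2 + (-4 - B) = -2 - B)
F(-58, 224) + r(G(14)) = √(-87 + 224)/5 + (-2 - (2 - 9*14)) = √137/5 + (-2 - (2 - 126)) = √137/5 + (-2 - 1*(-124)) = √137/5 + (-2 + 124) = √137/5 + 122 = 122 + √137/5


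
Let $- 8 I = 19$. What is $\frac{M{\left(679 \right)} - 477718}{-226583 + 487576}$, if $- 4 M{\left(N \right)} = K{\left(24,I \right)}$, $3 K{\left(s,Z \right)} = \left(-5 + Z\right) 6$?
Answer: $- \frac{7643429}{4175888} \approx -1.8304$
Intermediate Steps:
$I = - \frac{19}{8}$ ($I = \left(- \frac{1}{8}\right) 19 = - \frac{19}{8} \approx -2.375$)
$K{\left(s,Z \right)} = -10 + 2 Z$ ($K{\left(s,Z \right)} = \frac{\left(-5 + Z\right) 6}{3} = \frac{-30 + 6 Z}{3} = -10 + 2 Z$)
$M{\left(N \right)} = \frac{59}{16}$ ($M{\left(N \right)} = - \frac{-10 + 2 \left(- \frac{19}{8}\right)}{4} = - \frac{-10 - \frac{19}{4}}{4} = \left(- \frac{1}{4}\right) \left(- \frac{59}{4}\right) = \frac{59}{16}$)
$\frac{M{\left(679 \right)} - 477718}{-226583 + 487576} = \frac{\frac{59}{16} - 477718}{-226583 + 487576} = - \frac{7643429}{16 \cdot 260993} = \left(- \frac{7643429}{16}\right) \frac{1}{260993} = - \frac{7643429}{4175888}$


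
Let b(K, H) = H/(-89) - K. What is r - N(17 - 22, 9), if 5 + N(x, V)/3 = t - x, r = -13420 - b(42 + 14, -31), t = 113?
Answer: -1219598/89 ≈ -13703.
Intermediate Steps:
b(K, H) = -K - H/89 (b(K, H) = H*(-1/89) - K = -H/89 - K = -K - H/89)
r = -1189427/89 (r = -13420 - (-(42 + 14) - 1/89*(-31)) = -13420 - (-1*56 + 31/89) = -13420 - (-56 + 31/89) = -13420 - 1*(-4953/89) = -13420 + 4953/89 = -1189427/89 ≈ -13364.)
N(x, V) = 324 - 3*x (N(x, V) = -15 + 3*(113 - x) = -15 + (339 - 3*x) = 324 - 3*x)
r - N(17 - 22, 9) = -1189427/89 - (324 - 3*(17 - 22)) = -1189427/89 - (324 - 3*(-5)) = -1189427/89 - (324 + 15) = -1189427/89 - 1*339 = -1189427/89 - 339 = -1219598/89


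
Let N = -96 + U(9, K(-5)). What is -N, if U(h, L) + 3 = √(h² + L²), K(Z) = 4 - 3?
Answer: 99 - √82 ≈ 89.945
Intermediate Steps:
K(Z) = 1
U(h, L) = -3 + √(L² + h²) (U(h, L) = -3 + √(h² + L²) = -3 + √(L² + h²))
N = -99 + √82 (N = -96 + (-3 + √(1² + 9²)) = -96 + (-3 + √(1 + 81)) = -96 + (-3 + √82) = -99 + √82 ≈ -89.945)
-N = -(-99 + √82) = 99 - √82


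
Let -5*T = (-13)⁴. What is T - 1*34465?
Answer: -200886/5 ≈ -40177.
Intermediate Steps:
T = -28561/5 (T = -⅕*(-13)⁴ = -⅕*28561 = -28561/5 ≈ -5712.2)
T - 1*34465 = -28561/5 - 1*34465 = -28561/5 - 34465 = -200886/5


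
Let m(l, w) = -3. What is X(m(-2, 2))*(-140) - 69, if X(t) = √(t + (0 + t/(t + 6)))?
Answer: -69 - 280*I ≈ -69.0 - 280.0*I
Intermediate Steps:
X(t) = √(t + t/(6 + t)) (X(t) = √(t + (0 + t/(6 + t))) = √(t + t/(6 + t)))
X(m(-2, 2))*(-140) - 69 = √(-3*(7 - 3)/(6 - 3))*(-140) - 69 = √(-3*4/3)*(-140) - 69 = √(-3*⅓*4)*(-140) - 69 = √(-4)*(-140) - 69 = (2*I)*(-140) - 69 = -280*I - 69 = -69 - 280*I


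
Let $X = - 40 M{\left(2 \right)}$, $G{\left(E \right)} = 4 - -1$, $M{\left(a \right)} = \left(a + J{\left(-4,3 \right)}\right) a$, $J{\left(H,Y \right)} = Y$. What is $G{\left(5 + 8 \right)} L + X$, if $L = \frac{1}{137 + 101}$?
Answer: $- \frac{95195}{238} \approx -399.98$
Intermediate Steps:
$M{\left(a \right)} = a \left(3 + a\right)$ ($M{\left(a \right)} = \left(a + 3\right) a = \left(3 + a\right) a = a \left(3 + a\right)$)
$L = \frac{1}{238} \approx 0.0042017$
$G{\left(E \right)} = 5$ ($G{\left(E \right)} = 4 + 1 = 5$)
$X = -400$ ($X = - 40 \cdot 2 \left(3 + 2\right) = - 40 \cdot 2 \cdot 5 = \left(-40\right) 10 = -400$)
$G{\left(5 + 8 \right)} L + X = 5 \cdot \frac{1}{238} - 400 = \frac{5}{238} - 400 = - \frac{95195}{238}$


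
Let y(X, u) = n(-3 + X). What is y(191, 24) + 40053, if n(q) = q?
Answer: 40241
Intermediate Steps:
y(X, u) = -3 + X
y(191, 24) + 40053 = (-3 + 191) + 40053 = 188 + 40053 = 40241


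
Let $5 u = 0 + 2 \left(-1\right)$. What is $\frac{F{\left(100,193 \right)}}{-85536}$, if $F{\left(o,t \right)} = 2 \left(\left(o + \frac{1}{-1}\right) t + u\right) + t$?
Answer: $- \frac{192031}{427680} \approx -0.44901$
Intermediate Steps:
$u = - \frac{2}{5}$ ($u = \frac{0 + 2 \left(-1\right)}{5} = \frac{0 - 2}{5} = \frac{1}{5} \left(-2\right) = - \frac{2}{5} \approx -0.4$)
$F{\left(o,t \right)} = - \frac{4}{5} + t + 2 t \left(-1 + o\right)$ ($F{\left(o,t \right)} = 2 \left(\left(o + \frac{1}{-1}\right) t - \frac{2}{5}\right) + t = 2 \left(\left(o - 1\right) t - \frac{2}{5}\right) + t = 2 \left(\left(-1 + o\right) t - \frac{2}{5}\right) + t = 2 \left(t \left(-1 + o\right) - \frac{2}{5}\right) + t = 2 \left(- \frac{2}{5} + t \left(-1 + o\right)\right) + t = \left(- \frac{4}{5} + 2 t \left(-1 + o\right)\right) + t = - \frac{4}{5} + t + 2 t \left(-1 + o\right)$)
$\frac{F{\left(100,193 \right)}}{-85536} = \frac{- \frac{4}{5} - 193 + 2 \cdot 100 \cdot 193}{-85536} = \left(- \frac{4}{5} - 193 + 38600\right) \left(- \frac{1}{85536}\right) = \frac{192031}{5} \left(- \frac{1}{85536}\right) = - \frac{192031}{427680}$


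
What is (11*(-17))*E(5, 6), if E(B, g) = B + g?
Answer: -2057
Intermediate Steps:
(11*(-17))*E(5, 6) = (11*(-17))*(5 + 6) = -187*11 = -2057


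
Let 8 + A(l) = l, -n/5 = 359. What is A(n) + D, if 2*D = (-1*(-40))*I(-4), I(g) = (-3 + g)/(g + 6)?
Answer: -1873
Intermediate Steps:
I(g) = (-3 + g)/(6 + g)
n = -1795 (n = -5*359 = -1795)
A(l) = -8 + l
D = -70 (D = ((-1*(-40))*((-3 - 4)/(6 - 4)))/2 = (40*(-7/2))/2 = (½)*(-140) = -70)
A(n) + D = (-8 - 1795) - 70 = -1803 - 70 = -1873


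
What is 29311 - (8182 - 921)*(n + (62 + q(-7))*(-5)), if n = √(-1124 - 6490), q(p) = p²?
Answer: 4059166 - 65349*I*√94 ≈ 4.0592e+6 - 6.3358e+5*I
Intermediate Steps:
n = 9*I*√94 (n = √(-7614) = 9*I*√94 ≈ 87.258*I)
29311 - (8182 - 921)*(n + (62 + q(-7))*(-5)) = 29311 - (8182 - 921)*(9*I*√94 + (62 + (-7)²)*(-5)) = 29311 - 7261*(9*I*√94 + (62 + 49)*(-5)) = 29311 - 7261*(9*I*√94 + 111*(-5)) = 29311 - 7261*(9*I*√94 - 555) = 29311 - 7261*(-555 + 9*I*√94) = 29311 - (-4029855 + 65349*I*√94) = 29311 + (4029855 - 65349*I*√94) = 4059166 - 65349*I*√94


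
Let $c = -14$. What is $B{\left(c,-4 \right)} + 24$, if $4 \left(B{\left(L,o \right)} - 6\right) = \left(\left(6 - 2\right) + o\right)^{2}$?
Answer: $30$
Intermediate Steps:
$B{\left(L,o \right)} = 6 + \frac{\left(4 + o\right)^{2}}{4}$ ($B{\left(L,o \right)} = 6 + \frac{\left(\left(6 - 2\right) + o\right)^{2}}{4} = 6 + \frac{\left(4 + o\right)^{2}}{4}$)
$B{\left(c,-4 \right)} + 24 = \left(6 + \frac{\left(4 - 4\right)^{2}}{4}\right) + 24 = \left(6 + \frac{0^{2}}{4}\right) + 24 = \left(6 + \frac{1}{4} \cdot 0\right) + 24 = \left(6 + 0\right) + 24 = 6 + 24 = 30$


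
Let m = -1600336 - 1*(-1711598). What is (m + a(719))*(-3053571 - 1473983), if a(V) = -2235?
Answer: -493625629958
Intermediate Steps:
m = 111262 (m = -1600336 + 1711598 = 111262)
(m + a(719))*(-3053571 - 1473983) = (111262 - 2235)*(-3053571 - 1473983) = 109027*(-4527554) = -493625629958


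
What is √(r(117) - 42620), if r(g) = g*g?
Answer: I*√28931 ≈ 170.09*I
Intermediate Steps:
r(g) = g²
√(r(117) - 42620) = √(117² - 42620) = √(13689 - 42620) = √(-28931) = I*√28931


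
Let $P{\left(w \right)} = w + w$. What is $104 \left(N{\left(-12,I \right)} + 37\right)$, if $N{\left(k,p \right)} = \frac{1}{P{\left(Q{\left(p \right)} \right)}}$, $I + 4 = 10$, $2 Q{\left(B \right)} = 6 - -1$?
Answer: $\frac{27040}{7} \approx 3862.9$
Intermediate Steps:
$Q{\left(B \right)} = \frac{7}{2}$ ($Q{\left(B \right)} = \frac{6 - -1}{2} = \frac{6 + 1}{2} = \frac{1}{2} \cdot 7 = \frac{7}{2}$)
$P{\left(w \right)} = 2 w$
$I = 6$ ($I = -4 + 10 = 6$)
$N{\left(k,p \right)} = \frac{1}{7}$ ($N{\left(k,p \right)} = \frac{1}{2 \cdot \frac{7}{2}} = \frac{1}{7}$)
$104 \left(N{\left(-12,I \right)} + 37\right) = 104 \left(\frac{1}{7} + 37\right) = 104 \cdot \frac{260}{7} = \frac{27040}{7}$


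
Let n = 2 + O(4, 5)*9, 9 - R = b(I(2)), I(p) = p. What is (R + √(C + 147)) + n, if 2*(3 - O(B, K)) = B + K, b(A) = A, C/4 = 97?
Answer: -9/2 + √535 ≈ 18.630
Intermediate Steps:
C = 388 (C = 4*97 = 388)
R = 7 (R = 9 - 1*2 = 9 - 2 = 7)
O(B, K) = 3 - B/2 - K/2 (O(B, K) = 3 - (B + K)/2 = 3 + (-B/2 - K/2) = 3 - B/2 - K/2)
n = -23/2 (n = 2 + (3 - ½*4 - ½*5)*9 = 2 + (3 - 2 - 5/2)*9 = 2 - 3/2*9 = 2 - 27/2 = -23/2 ≈ -11.500)
(R + √(C + 147)) + n = (7 + √(388 + 147)) - 23/2 = (7 + √535) - 23/2 = -9/2 + √535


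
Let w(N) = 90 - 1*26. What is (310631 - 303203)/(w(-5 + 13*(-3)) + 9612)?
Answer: 1857/2419 ≈ 0.76767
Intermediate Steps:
w(N) = 64 (w(N) = 90 - 26 = 64)
(310631 - 303203)/(w(-5 + 13*(-3)) + 9612) = (310631 - 303203)/(64 + 9612) = 7428/9676 = 7428*(1/9676) = 1857/2419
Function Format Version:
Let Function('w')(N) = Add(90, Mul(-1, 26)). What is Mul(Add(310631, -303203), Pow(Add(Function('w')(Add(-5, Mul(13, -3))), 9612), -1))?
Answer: Rational(1857, 2419) ≈ 0.76767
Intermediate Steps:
Function('w')(N) = 64 (Function('w')(N) = Add(90, -26) = 64)
Mul(Add(310631, -303203), Pow(Add(Function('w')(Add(-5, Mul(13, -3))), 9612), -1)) = Mul(Add(310631, -303203), Pow(Add(64, 9612), -1)) = Mul(7428, Pow(9676, -1)) = Mul(7428, Rational(1, 9676)) = Rational(1857, 2419)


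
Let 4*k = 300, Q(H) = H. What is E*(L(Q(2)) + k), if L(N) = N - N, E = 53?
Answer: 3975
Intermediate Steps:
k = 75 (k = (¼)*300 = 75)
L(N) = 0
E*(L(Q(2)) + k) = 53*(0 + 75) = 53*75 = 3975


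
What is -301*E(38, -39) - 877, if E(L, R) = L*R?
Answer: 445205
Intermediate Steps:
-301*E(38, -39) - 877 = -11438*(-39) - 877 = -301*(-1482) - 877 = 446082 - 877 = 445205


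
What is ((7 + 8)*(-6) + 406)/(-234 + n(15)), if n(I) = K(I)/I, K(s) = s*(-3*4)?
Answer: -158/123 ≈ -1.2846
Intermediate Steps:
K(s) = -12*s (K(s) = s*(-12) = -12*s)
n(I) = -12 (n(I) = (-12*I)/I = -12)
((7 + 8)*(-6) + 406)/(-234 + n(15)) = ((7 + 8)*(-6) + 406)/(-234 - 12) = (15*(-6) + 406)/(-246) = (-90 + 406)*(-1/246) = 316*(-1/246) = -158/123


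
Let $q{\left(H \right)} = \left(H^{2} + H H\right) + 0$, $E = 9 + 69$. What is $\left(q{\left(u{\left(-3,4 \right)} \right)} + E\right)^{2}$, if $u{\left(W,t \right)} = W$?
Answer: $9216$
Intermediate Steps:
$E = 78$
$q{\left(H \right)} = 2 H^{2}$ ($q{\left(H \right)} = \left(H^{2} + H^{2}\right) + 0 = 2 H^{2} + 0 = 2 H^{2}$)
$\left(q{\left(u{\left(-3,4 \right)} \right)} + E\right)^{2} = \left(2 \left(-3\right)^{2} + 78\right)^{2} = \left(2 \cdot 9 + 78\right)^{2} = \left(18 + 78\right)^{2} = 96^{2} = 9216$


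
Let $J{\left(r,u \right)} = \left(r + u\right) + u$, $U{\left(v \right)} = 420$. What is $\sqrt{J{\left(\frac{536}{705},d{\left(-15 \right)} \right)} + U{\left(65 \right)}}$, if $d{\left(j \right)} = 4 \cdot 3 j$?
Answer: $\frac{2 \sqrt{7549845}}{705} \approx 7.7949$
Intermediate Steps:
$d{\left(j \right)} = 12 j$
$J{\left(r,u \right)} = r + 2 u$
$\sqrt{J{\left(\frac{536}{705},d{\left(-15 \right)} \right)} + U{\left(65 \right)}} = \sqrt{\left(\frac{536}{705} + 2 \cdot 12 \left(-15\right)\right) + 420} = \sqrt{\left(536 \cdot \frac{1}{705} + 2 \left(-180\right)\right) + 420} = \sqrt{\left(\frac{536}{705} - 360\right) + 420} = \sqrt{- \frac{253264}{705} + 420} = \sqrt{\frac{42836}{705}} = \frac{2 \sqrt{7549845}}{705}$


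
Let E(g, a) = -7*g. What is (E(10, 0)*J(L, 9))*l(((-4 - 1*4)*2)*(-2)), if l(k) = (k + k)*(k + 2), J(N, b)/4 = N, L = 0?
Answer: 0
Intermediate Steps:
J(N, b) = 4*N
l(k) = 2*k*(2 + k) (l(k) = (2*k)*(2 + k) = 2*k*(2 + k))
(E(10, 0)*J(L, 9))*l(((-4 - 1*4)*2)*(-2)) = ((-7*10)*(4*0))*(2*(((-4 - 1*4)*2)*(-2))*(2 + ((-4 - 1*4)*2)*(-2))) = (-70*0)*(2*(((-4 - 4)*2)*(-2))*(2 + ((-4 - 4)*2)*(-2))) = 0*(2*(-8*2*(-2))*(2 - 8*2*(-2))) = 0*(2*(-16*(-2))*(2 - 16*(-2))) = 0*(2*32*(2 + 32)) = 0*(2*32*34) = 0*2176 = 0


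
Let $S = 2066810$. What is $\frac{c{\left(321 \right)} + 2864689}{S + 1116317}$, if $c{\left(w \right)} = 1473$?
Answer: $\frac{2866162}{3183127} \approx 0.90042$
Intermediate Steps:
$\frac{c{\left(321 \right)} + 2864689}{S + 1116317} = \frac{1473 + 2864689}{2066810 + 1116317} = \frac{2866162}{3183127}$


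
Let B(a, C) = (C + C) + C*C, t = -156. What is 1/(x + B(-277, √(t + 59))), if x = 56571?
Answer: -I/(-56474*I + 2*√97) ≈ 1.7707e-5 - 6.1762e-9*I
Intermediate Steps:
B(a, C) = C² + 2*C (B(a, C) = 2*C + C² = C² + 2*C)
1/(x + B(-277, √(t + 59))) = 1/(56571 + √(-156 + 59)*(2 + √(-156 + 59))) = 1/(56571 + √(-97)*(2 + √(-97))) = 1/(56571 + (I*√97)*(2 + I*√97)) = 1/(56571 + I*√97*(2 + I*√97))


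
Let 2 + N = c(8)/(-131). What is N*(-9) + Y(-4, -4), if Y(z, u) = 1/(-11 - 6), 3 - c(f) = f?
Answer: 39190/2227 ≈ 17.598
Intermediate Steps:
c(f) = 3 - f
Y(z, u) = -1/17 (Y(z, u) = 1/(-17) = -1/17)
N = -257/131 (N = -2 + (3 - 1*8)/(-131) = -2 + (3 - 8)*(-1/131) = -2 - 5*(-1/131) = -2 + 5/131 = -257/131 ≈ -1.9618)
N*(-9) + Y(-4, -4) = -257/131*(-9) - 1/17 = 2313/131 - 1/17 = 39190/2227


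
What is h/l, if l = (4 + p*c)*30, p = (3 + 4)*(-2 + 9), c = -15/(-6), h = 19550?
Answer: 170/33 ≈ 5.1515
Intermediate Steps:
c = 5/2 (c = -15*(-⅙) = 5/2 ≈ 2.5000)
p = 49 (p = 7*7 = 49)
l = 3795 (l = (4 + 49*(5/2))*30 = (4 + 245/2)*30 = (253/2)*30 = 3795)
h/l = 19550/3795 = 19550*(1/3795) = 170/33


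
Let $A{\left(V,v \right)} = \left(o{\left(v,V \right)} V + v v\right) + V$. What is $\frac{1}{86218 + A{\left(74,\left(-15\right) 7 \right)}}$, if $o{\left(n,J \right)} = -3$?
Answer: $\frac{1}{97095} \approx 1.0299 \cdot 10^{-5}$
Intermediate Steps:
$A{\left(V,v \right)} = v^{2} - 2 V$ ($A{\left(V,v \right)} = \left(- 3 V + v v\right) + V = \left(- 3 V + v^{2}\right) + V = \left(v^{2} - 3 V\right) + V = v^{2} - 2 V$)
$\frac{1}{86218 + A{\left(74,\left(-15\right) 7 \right)}} = \frac{1}{86218 + \left(\left(\left(-15\right) 7\right)^{2} - 148\right)} = \frac{1}{86218 - \left(148 - \left(-105\right)^{2}\right)} = \frac{1}{86218 + \left(11025 - 148\right)} = \frac{1}{86218 + 10877} = \frac{1}{97095}$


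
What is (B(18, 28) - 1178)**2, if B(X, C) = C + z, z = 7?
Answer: 1306449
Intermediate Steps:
B(X, C) = 7 + C (B(X, C) = C + 7 = 7 + C)
(B(18, 28) - 1178)**2 = ((7 + 28) - 1178)**2 = (35 - 1178)**2 = (-1143)**2 = 1306449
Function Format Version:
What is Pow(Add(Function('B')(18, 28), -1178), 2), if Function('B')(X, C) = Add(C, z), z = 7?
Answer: 1306449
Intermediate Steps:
Function('B')(X, C) = Add(7, C) (Function('B')(X, C) = Add(C, 7) = Add(7, C))
Pow(Add(Function('B')(18, 28), -1178), 2) = Pow(Add(Add(7, 28), -1178), 2) = Pow(Add(35, -1178), 2) = Pow(-1143, 2) = 1306449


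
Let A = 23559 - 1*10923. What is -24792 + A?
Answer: -12156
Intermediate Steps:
A = 12636 (A = 23559 - 10923 = 12636)
-24792 + A = -24792 + 12636 = -12156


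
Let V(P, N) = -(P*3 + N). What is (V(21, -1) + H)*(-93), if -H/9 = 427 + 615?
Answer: 877920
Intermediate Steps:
H = -9378 (H = -9*(427 + 615) = -9*1042 = -9378)
V(P, N) = -N - 3*P (V(P, N) = -(3*P + N) = -(N + 3*P) = -N - 3*P)
(V(21, -1) + H)*(-93) = ((-1*(-1) - 3*21) - 9378)*(-93) = ((1 - 63) - 9378)*(-93) = (-62 - 9378)*(-93) = -9440*(-93) = 877920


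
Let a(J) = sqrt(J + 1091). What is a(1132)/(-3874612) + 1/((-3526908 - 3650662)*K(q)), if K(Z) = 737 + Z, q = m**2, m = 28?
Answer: -1/10917083970 - 3*sqrt(247)/3874612 ≈ -1.2169e-5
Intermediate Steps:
q = 784 (q = 28**2 = 784)
a(J) = sqrt(1091 + J)
a(1132)/(-3874612) + 1/((-3526908 - 3650662)*K(q)) = sqrt(1091 + 1132)/(-3874612) + 1/((-3526908 - 3650662)*(737 + 784)) = sqrt(2223)*(-1/3874612) + 1/(-7177570*1521) = (3*sqrt(247))*(-1/3874612) - 1/7177570*1/1521 = -3*sqrt(247)/3874612 - 1/10917083970 = -1/10917083970 - 3*sqrt(247)/3874612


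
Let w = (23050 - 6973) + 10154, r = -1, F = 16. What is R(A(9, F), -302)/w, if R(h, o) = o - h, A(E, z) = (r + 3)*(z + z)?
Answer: -366/26231 ≈ -0.013953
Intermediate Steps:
A(E, z) = 4*z (A(E, z) = (-1 + 3)*(z + z) = 2*(2*z) = 4*z)
w = 26231 (w = 16077 + 10154 = 26231)
R(A(9, F), -302)/w = (-302 - 4*16)/26231 = (-302 - 1*64)*(1/26231) = (-302 - 64)*(1/26231) = -366*1/26231 = -366/26231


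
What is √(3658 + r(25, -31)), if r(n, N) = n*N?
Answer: 31*√3 ≈ 53.694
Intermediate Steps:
r(n, N) = N*n
√(3658 + r(25, -31)) = √(3658 - 31*25) = √(3658 - 775) = √2883 = 31*√3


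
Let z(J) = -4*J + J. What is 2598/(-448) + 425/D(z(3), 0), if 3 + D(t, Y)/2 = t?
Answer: -15797/672 ≈ -23.507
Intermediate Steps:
z(J) = -3*J
D(t, Y) = -6 + 2*t
2598/(-448) + 425/D(z(3), 0) = 2598/(-448) + 425/(-6 + 2*(-3*3)) = 2598*(-1/448) + 425/(-6 + 2*(-9)) = -1299/224 + 425/(-6 - 18) = -1299/224 + 425/(-24) = -1299/224 + 425*(-1/24) = -1299/224 - 425/24 = -15797/672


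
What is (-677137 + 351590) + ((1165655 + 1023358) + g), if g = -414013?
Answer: 1449453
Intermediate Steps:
(-677137 + 351590) + ((1165655 + 1023358) + g) = (-677137 + 351590) + ((1165655 + 1023358) - 414013) = -325547 + (2189013 - 414013) = -325547 + 1775000 = 1449453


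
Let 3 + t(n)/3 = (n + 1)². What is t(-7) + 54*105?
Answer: 5769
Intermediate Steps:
t(n) = -9 + 3*(1 + n)² (t(n) = -9 + 3*(n + 1)² = -9 + 3*(1 + n)²)
t(-7) + 54*105 = (-9 + 3*(1 - 7)²) + 54*105 = (-9 + 3*(-6)²) + 5670 = (-9 + 3*36) + 5670 = (-9 + 108) + 5670 = 99 + 5670 = 5769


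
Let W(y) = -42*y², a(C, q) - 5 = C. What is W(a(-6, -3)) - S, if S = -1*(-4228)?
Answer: -4270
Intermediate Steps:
a(C, q) = 5 + C
S = 4228
W(a(-6, -3)) - S = -42*(5 - 6)² - 1*4228 = -42*(-1)² - 4228 = -42*1 - 4228 = -42 - 4228 = -4270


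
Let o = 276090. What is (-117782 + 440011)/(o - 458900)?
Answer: -322229/182810 ≈ -1.7626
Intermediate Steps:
(-117782 + 440011)/(o - 458900) = (-117782 + 440011)/(276090 - 458900) = 322229/(-182810) = 322229*(-1/182810) = -322229/182810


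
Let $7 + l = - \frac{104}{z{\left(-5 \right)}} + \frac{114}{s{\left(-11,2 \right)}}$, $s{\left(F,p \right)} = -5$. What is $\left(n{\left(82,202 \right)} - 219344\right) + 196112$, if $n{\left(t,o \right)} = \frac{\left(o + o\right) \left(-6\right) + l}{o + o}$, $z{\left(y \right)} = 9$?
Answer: $- \frac{422468701}{18180} \approx -23238.0$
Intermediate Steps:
$l = - \frac{1861}{45}$ ($l = -7 + \left(- \frac{104}{9} + \frac{114}{-5}\right) = -7 + \left(\left(-104\right) \frac{1}{9} + 114 \left(- \frac{1}{5}\right)\right) = -7 - \frac{1546}{45} = - \frac{1861}{45} \approx -41.356$)
$n{\left(t,o \right)} = \frac{- \frac{1861}{45} - 12 o}{2 o}$ ($n{\left(t,o \right)} = \frac{\left(o + o\right) \left(-6\right) - \frac{1861}{45}}{o + o} = \frac{2 o \left(-6\right) - \frac{1861}{45}}{2 o} = \left(- 12 o - \frac{1861}{45}\right) \frac{1}{2 o} = \left(- \frac{1861}{45} - 12 o\right) \frac{1}{2 o} = \frac{- \frac{1861}{45} - 12 o}{2 o}$)
$\left(n{\left(82,202 \right)} - 219344\right) + 196112 = \left(\left(-6 - \frac{1861}{90 \cdot 202}\right) - 219344\right) + 196112 = \left(\left(-6 - \frac{1861}{18180}\right) - 219344\right) + 196112 = \left(- \frac{110941}{18180} - 219344\right) + 196112 = - \frac{3987784861}{18180} + 196112 = - \frac{422468701}{18180}$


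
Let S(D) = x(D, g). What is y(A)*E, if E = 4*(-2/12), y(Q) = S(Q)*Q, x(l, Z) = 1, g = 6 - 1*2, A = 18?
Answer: -12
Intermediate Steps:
g = 4 (g = 6 - 2 = 4)
S(D) = 1
y(Q) = Q (y(Q) = 1*Q = Q)
E = -2/3 (E = 4*(-2*1/12) = 4*(-1/6) = -2/3 ≈ -0.66667)
y(A)*E = 18*(-2/3) = -12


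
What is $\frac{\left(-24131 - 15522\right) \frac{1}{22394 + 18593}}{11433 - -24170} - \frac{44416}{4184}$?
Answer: $- \frac{8101833152391}{763193064203} \approx -10.616$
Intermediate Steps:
$\frac{\left(-24131 - 15522\right) \frac{1}{22394 + 18593}}{11433 - -24170} - \frac{44416}{4184} = \frac{\left(-39653\right) \frac{1}{40987}}{11433 + 24170} - \frac{5552}{523} = \frac{\left(-39653\right) \frac{1}{40987}}{35603} - \frac{5552}{523} = \left(- \frac{39653}{40987}\right) \frac{1}{35603} - \frac{5552}{523} = - \frac{39653}{1459260161} - \frac{5552}{523} = - \frac{8101833152391}{763193064203}$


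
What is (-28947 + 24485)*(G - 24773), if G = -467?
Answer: 112620880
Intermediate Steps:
(-28947 + 24485)*(G - 24773) = (-28947 + 24485)*(-467 - 24773) = -4462*(-25240) = 112620880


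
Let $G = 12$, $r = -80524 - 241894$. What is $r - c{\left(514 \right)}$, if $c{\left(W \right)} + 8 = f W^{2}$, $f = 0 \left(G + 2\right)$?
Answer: $-322410$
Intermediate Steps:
$r = -322418$
$f = 0$ ($f = 0 \left(12 + 2\right) = 0 \cdot 14 = 0$)
$c{\left(W \right)} = -8$ ($c{\left(W \right)} = -8 + 0 W^{2} = -8 + 0 = -8$)
$r - c{\left(514 \right)} = -322418 - -8 = -322418 + 8 = -322410$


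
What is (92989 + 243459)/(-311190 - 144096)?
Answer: -168224/227643 ≈ -0.73898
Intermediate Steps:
(92989 + 243459)/(-311190 - 144096) = 336448/(-455286) = 336448*(-1/455286) = -168224/227643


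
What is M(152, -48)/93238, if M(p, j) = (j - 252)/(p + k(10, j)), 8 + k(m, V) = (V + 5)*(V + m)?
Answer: -75/41444291 ≈ -1.8097e-6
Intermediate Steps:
k(m, V) = -8 + (5 + V)*(V + m) (k(m, V) = -8 + (V + 5)*(V + m) = -8 + (5 + V)*(V + m))
M(p, j) = (-252 + j)/(42 + p + j**2 + 15*j) (M(p, j) = (j - 252)/(p + (-8 + j**2 + 5*j + 5*10 + j*10)) = (-252 + j)/(p + (-8 + j**2 + 5*j + 50 + 10*j)) = (-252 + j)/(p + (42 + j**2 + 15*j)) = (-252 + j)/(42 + p + j**2 + 15*j))
M(152, -48)/93238 = ((-252 - 48)/(42 + 152 + (-48)**2 + 15*(-48)))/93238 = (-300/(42 + 152 + 2304 - 720))*(1/93238) = (-300/1778)*(1/93238) = ((1/1778)*(-300))*(1/93238) = -150/889*1/93238 = -75/41444291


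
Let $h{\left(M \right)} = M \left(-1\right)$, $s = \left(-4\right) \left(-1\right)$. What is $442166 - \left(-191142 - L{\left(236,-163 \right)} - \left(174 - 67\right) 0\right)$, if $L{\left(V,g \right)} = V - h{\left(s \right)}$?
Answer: $633548$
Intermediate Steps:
$s = 4$
$h{\left(M \right)} = - M$
$L{\left(V,g \right)} = 4 + V$ ($L{\left(V,g \right)} = V - \left(-1\right) 4 = V - -4 = V + 4 = 4 + V$)
$442166 - \left(-191142 - L{\left(236,-163 \right)} - \left(174 - 67\right) 0\right) = 442166 + \left(\left(\left(174 - 67\right) 0 + \left(4 + 236\right)\right) - -191142\right) = 442166 + \left(\left(107 \cdot 0 + 240\right) + 191142\right) = 442166 + \left(\left(0 + 240\right) + 191142\right) = 442166 + \left(240 + 191142\right) = 442166 + 191382 = 633548$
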